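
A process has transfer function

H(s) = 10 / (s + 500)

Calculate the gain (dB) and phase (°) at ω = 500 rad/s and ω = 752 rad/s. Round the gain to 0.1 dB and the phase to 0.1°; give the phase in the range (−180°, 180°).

Substitute s = j500:
Numerator: 10 = 10 + j0
Denominator: (j500) + 500 = 500 + j500
|N| = √(10² + 0²) ≈ 10, ∠N ≈ 0.00°
|D| = √(500² + 500²) ≈ 707.11, ∠D ≈ 45.00°
|H| = 10 / 707.11 ≈ 0.014142
Gain = 20 log₁₀(0.014142) ≈ -36.99 dB
∠H = 0.00° − 45.00° = -45.00°

Substitute s = j752:
Numerator: 10 = 10 + j0
Denominator: (j752) + 500 = 500 + j752
|N| = √(10² + 0²) ≈ 10, ∠N ≈ 0.00°
|D| = √(500² + 752²) ≈ 903.05, ∠D ≈ 56.38°
|H| = 10 / 903.05 ≈ 0.011074
Gain = 20 log₁₀(0.011074) ≈ -39.11 dB
∠H = 0.00° − 56.38° = -56.38°

ω = 500: -37.0 dB, -45.0°; ω = 752: -39.1 dB, -56.4°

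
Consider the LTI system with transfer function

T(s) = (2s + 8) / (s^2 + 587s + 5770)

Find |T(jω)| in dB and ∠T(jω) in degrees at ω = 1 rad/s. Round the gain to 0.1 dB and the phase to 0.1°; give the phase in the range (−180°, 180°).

Substitute s = j1:
Numerator: 2(j1) + 8 = 8 + j2
Denominator: (j1)^2 + 587(j1) + 5770 = 5769 + j587
|N| = √(8² + 2²) ≈ 8.2462, ∠N ≈ 14.04°
|D| = √(5769² + 587²) ≈ 5798.8, ∠D ≈ 5.81°
|T| = 8.2462 / 5798.8 ≈ 0.0014221
Gain = 20 log₁₀(0.0014221) ≈ -56.94 dB
∠T = 14.04° − 5.81° = 8.23°

-56.9 dB, 8.2°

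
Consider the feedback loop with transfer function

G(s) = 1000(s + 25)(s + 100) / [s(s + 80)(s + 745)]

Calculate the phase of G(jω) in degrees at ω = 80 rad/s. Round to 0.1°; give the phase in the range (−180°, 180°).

-29.8°

At s = jω = j80:
zero (s+25): 25 + j80 → |·| = √(25²+80²) = √7025 ≈ 83.815, ∠ = arctan(80/25) ≈ 72.65°
zero (s+100): 100 + j80 → |·| = √(100²+80²) = √16400 ≈ 128.06, ∠ = arctan(80/100) ≈ 38.66°
pole (s+80): 80 + j80 → |·| = √(80²+80²) = √12800 ≈ 113.14, ∠ = arctan(80/80) ≈ 45.00°
pole (s+745): 745 + j80 → |·| = √(745²+80²) = √561425 ≈ 749.28, ∠ = arctan(80/745) ≈ 6.13°
pole at origin: |s| = 80, ∠ = 90.00° (in denominator)
∠G = 111.31° − 141.13° = -29.82°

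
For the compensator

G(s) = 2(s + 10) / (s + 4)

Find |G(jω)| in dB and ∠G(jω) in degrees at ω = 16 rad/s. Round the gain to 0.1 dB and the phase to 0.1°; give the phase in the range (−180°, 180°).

At s = jω = j16:
zero (s+10): 10 + j16 → |·| = √(10²+16²) = √356 ≈ 18.868, ∠ = arctan(16/10) ≈ 57.99°
pole (s+4): 4 + j16 → |·| = √(4²+16²) = √272 ≈ 16.492, ∠ = arctan(16/4) ≈ 75.96°
|G| = 2 · 18.868 / 16.492 ≈ 2.2881
Gain = 20 log₁₀(2.2881) ≈ 7.19 dB
∠G = 57.99° − 75.96° = -17.97°

7.2 dB, -18.0°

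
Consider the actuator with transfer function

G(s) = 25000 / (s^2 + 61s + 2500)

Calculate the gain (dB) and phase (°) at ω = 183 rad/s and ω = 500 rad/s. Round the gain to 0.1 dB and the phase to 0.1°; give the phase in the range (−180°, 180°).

At s = jω = j183:
quadratic: (j183)² + 61·j183 + 2500 = -30989 + j11163 → |·| ≈ 32938, ∠ ≈ 160.19°
|G| = 25000 / 32938 ≈ 0.759
Gain = 20 log₁₀(0.759) ≈ -2.40 dB
∠G = 0.00° − 160.19° = -160.19°

At s = jω = j500:
quadratic: (j500)² + 61·j500 + 2500 = -247500 + j30500 → |·| ≈ 2.4937e+05, ∠ ≈ 172.97°
|G| = 25000 / 2.4937e+05 ≈ 0.10025
Gain = 20 log₁₀(0.10025) ≈ -19.98 dB
∠G = 0.00° − 172.97° = -172.97°

ω = 183: -2.4 dB, -160.2°; ω = 500: -20.0 dB, -173.0°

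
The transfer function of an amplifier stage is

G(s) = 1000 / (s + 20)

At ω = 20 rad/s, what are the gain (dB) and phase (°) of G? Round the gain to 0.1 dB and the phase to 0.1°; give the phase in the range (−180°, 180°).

31.0 dB, -45.0°

Substitute s = j20:
Numerator: 1000 = 1000 + j0
Denominator: (j20) + 20 = 20 + j20
|N| = √(1000² + 0²) ≈ 1000, ∠N ≈ 0.00°
|D| = √(20² + 20²) ≈ 28.284, ∠D ≈ 45.00°
|G| = 1000 / 28.284 ≈ 35.356
Gain = 20 log₁₀(35.356) ≈ 30.97 dB
∠G = 0.00° − 45.00° = -45.00°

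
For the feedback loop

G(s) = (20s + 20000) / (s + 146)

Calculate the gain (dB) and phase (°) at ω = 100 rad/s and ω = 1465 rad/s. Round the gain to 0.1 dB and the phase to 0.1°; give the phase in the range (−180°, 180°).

ω = 100: 41.1 dB, -28.7°; ω = 1465: 27.6 dB, -28.6°

Substitute s = j100:
Numerator: 20(j100) + 20000 = 20000 + j2000
Denominator: (j100) + 146 = 146 + j100
|N| = √(20000² + 2000²) ≈ 20100, ∠N ≈ 5.71°
|D| = √(146² + 100²) ≈ 176.96, ∠D ≈ 34.41°
|G| = 20100 / 176.96 ≈ 113.58
Gain = 20 log₁₀(113.58) ≈ 41.11 dB
∠G = 5.71° − 34.41° = -28.70°

Substitute s = j1465:
Numerator: 20(j1465) + 20000 = 20000 + j29300
Denominator: (j1465) + 146 = 146 + j1465
|N| = √(20000² + 29300²) ≈ 35475, ∠N ≈ 55.68°
|D| = √(146² + 1465²) ≈ 1472.3, ∠D ≈ 84.31°
|G| = 35475 / 1472.3 ≈ 24.095
Gain = 20 log₁₀(24.095) ≈ 27.64 dB
∠G = 55.68° − 84.31° = -28.63°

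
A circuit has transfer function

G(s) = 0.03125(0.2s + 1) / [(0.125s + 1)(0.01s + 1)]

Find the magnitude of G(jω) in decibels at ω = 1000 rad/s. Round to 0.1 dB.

At ω = 1000 rad/s:
zero (1 + j1000·0.2) = 1 + j200 → |·| ≈ 200, ∠ ≈ 89.71°
pole (1 + j1000·0.125) = 1 + j125 → |·| ≈ 125, ∠ ≈ 89.54°
pole (1 + j1000·0.01) = 1 + j10 → |·| ≈ 10.05, ∠ ≈ 84.29°
|G| = 0.03125 · 200 / (125 · 10.05) ≈ 0.0049751
Gain = 20 log₁₀(0.0049751) ≈ -46.06 dB

-46.1 dB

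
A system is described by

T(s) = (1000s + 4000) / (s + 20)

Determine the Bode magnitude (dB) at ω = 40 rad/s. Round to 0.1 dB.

Substitute s = j40:
Numerator: 1000(j40) + 4000 = 4000 + j40000
Denominator: (j40) + 20 = 20 + j40
|N| = √(4000² + 40000²) ≈ 40200, ∠N ≈ 84.29°
|D| = √(20² + 40²) ≈ 44.721, ∠D ≈ 63.43°
|T| = 40200 / 44.721 ≈ 898.91
Gain = 20 log₁₀(898.91) ≈ 59.07 dB

59.1 dB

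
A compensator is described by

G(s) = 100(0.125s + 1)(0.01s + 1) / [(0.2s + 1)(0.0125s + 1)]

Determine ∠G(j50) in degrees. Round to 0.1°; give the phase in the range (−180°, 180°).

-8.8°

At ω = 50 rad/s:
zero (1 + j50·0.125) = 1 + j6.25 → |·| ≈ 6.3295, ∠ ≈ 80.91°
zero (1 + j50·0.01) = 1 + j0.5 → |·| ≈ 1.118, ∠ ≈ 26.57°
pole (1 + j50·0.2) = 1 + j10 → |·| ≈ 10.05, ∠ ≈ 84.29°
pole (1 + j50·0.0125) = 1 + j0.625 → |·| ≈ 1.1792, ∠ ≈ 32.01°
∠G = (80.91° + 26.57°) − (84.29° + 32.01°) = -8.82°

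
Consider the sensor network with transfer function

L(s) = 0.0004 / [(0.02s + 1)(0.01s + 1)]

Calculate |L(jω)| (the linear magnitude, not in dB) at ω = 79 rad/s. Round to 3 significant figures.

At ω = 79 rad/s:
pole (1 + j79·0.02) = 1 + j1.58 → |·| ≈ 1.8699, ∠ ≈ 57.67°
pole (1 + j79·0.01) = 1 + j0.79 → |·| ≈ 1.2744, ∠ ≈ 38.31°
|L| = 0.0004 · 1 / (1.8699 · 1.2744) ≈ 0.00016786

0.000168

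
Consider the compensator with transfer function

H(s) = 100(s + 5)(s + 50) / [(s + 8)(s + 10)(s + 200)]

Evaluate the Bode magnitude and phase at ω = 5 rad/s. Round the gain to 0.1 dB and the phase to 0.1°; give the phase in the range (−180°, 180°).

At s = jω = j5:
zero (s+5): 5 + j5 → |·| = √(5²+5²) = √50 ≈ 7.0711, ∠ = arctan(5/5) ≈ 45.00°
zero (s+50): 50 + j5 → |·| = √(50²+5²) = √2525 ≈ 50.249, ∠ = arctan(5/50) ≈ 5.71°
pole (s+8): 8 + j5 → |·| = √(8²+5²) = √89 ≈ 9.434, ∠ = arctan(5/8) ≈ 32.01°
pole (s+10): 10 + j5 → |·| = √(10²+5²) = √125 ≈ 11.18, ∠ = arctan(5/10) ≈ 26.57°
pole (s+200): 200 + j5 → |·| = √(200²+5²) = √40025 ≈ 200.06, ∠ = arctan(5/200) ≈ 1.43°
|H| = 100 · 355.32 / 21101 ≈ 1.6839
Gain = 20 log₁₀(1.6839) ≈ 4.53 dB
∠H = 50.71° − 60.01° = -9.30°

4.5 dB, -9.3°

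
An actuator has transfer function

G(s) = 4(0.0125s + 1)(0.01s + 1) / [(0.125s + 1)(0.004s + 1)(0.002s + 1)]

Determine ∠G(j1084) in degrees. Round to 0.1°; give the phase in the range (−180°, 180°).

At ω = 1084 rad/s:
zero (1 + j1084·0.0125) = 1 + j13.55 → |·| ≈ 13.587, ∠ ≈ 85.78°
zero (1 + j1084·0.01) = 1 + j10.84 → |·| ≈ 10.886, ∠ ≈ 84.73°
pole (1 + j1084·0.125) = 1 + j135.5 → |·| ≈ 135.5, ∠ ≈ 89.58°
pole (1 + j1084·0.004) = 1 + j4.336 → |·| ≈ 4.4498, ∠ ≈ 77.01°
pole (1 + j1084·0.002) = 1 + j2.168 → |·| ≈ 2.3875, ∠ ≈ 65.24°
∠G = (85.78° + 84.73°) − (89.58° + 77.01° + 65.24°) = -61.32°

-61.3°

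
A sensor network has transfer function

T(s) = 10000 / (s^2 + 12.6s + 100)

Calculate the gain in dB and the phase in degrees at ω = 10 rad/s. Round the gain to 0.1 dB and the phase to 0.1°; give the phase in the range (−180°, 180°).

At s = jω = j10:
quadratic: (j10)² + 12.6·j10 + 100 = 0 + j126 → |·| ≈ 126, ∠ ≈ 90.00°
|T| = 10000 / 126 ≈ 79.365
Gain = 20 log₁₀(79.365) ≈ 37.99 dB
∠T = 0.00° − 90.00° = -90.00°

38.0 dB, -90.0°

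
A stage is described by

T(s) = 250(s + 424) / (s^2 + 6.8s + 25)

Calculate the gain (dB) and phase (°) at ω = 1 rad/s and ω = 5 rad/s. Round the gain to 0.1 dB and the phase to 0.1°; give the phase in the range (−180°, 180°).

ω = 1: 72.6 dB, -15.7°; ω = 5: 69.9 dB, -89.3°

At s = jω = j1:
zero (s+424): 424 + j1 → |·| = √(424²+1²) = √179777 ≈ 424, ∠ = arctan(1/424) ≈ 0.14°
quadratic: (j1)² + 6.8·j1 + 25 = 24 + j6.8 → |·| ≈ 24.945, ∠ ≈ 15.82°
|T| = 250 · 424 / 24.945 ≈ 4249.3
Gain = 20 log₁₀(4249.3) ≈ 72.57 dB
∠T = 0.14° − 15.82° = -15.68°

At s = jω = j5:
zero (s+424): 424 + j5 → |·| = √(424²+5²) = √179801 ≈ 424.03, ∠ = arctan(5/424) ≈ 0.68°
quadratic: (j5)² + 6.8·j5 + 25 = 0 + j34 → |·| ≈ 34, ∠ ≈ 90.00°
|T| = 250 · 424.03 / 34 ≈ 3117.9
Gain = 20 log₁₀(3117.9) ≈ 69.88 dB
∠T = 0.68° − 90.00° = -89.32°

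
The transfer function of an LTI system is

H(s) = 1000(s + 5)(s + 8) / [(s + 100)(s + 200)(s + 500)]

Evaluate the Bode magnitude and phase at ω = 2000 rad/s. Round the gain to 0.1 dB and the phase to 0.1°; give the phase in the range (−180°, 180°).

-6.3 dB, -67.8°

At s = jω = j2000:
zero (s+5): 5 + j2000 → |·| = √(5²+2000²) = √4000025 ≈ 2000, ∠ = arctan(2000/5) ≈ 89.86°
zero (s+8): 8 + j2000 → |·| = √(8²+2000²) = √4000064 ≈ 2000, ∠ = arctan(2000/8) ≈ 89.77°
pole (s+100): 100 + j2000 → |·| = √(100²+2000²) = √4010000 ≈ 2002.5, ∠ = arctan(2000/100) ≈ 87.14°
pole (s+200): 200 + j2000 → |·| = √(200²+2000²) = √4040000 ≈ 2010, ∠ = arctan(2000/200) ≈ 84.29°
pole (s+500): 500 + j2000 → |·| = √(500²+2000²) = √4250000 ≈ 2061.6, ∠ = arctan(2000/500) ≈ 75.96°
|H| = 1000 · 4e+06 / 8.298e+09 ≈ 0.48204
Gain = 20 log₁₀(0.48204) ≈ -6.34 dB
∠H = 179.63° − 247.39° = -67.76°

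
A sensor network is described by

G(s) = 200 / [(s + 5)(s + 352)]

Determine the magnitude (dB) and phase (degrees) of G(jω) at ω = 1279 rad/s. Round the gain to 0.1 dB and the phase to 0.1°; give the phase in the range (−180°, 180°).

At s = jω = j1279:
pole (s+5): 5 + j1279 → |·| = √(5²+1279²) = √1635866 ≈ 1279, ∠ = arctan(1279/5) ≈ 89.78°
pole (s+352): 352 + j1279 → |·| = √(352²+1279²) = √1759745 ≈ 1326.6, ∠ = arctan(1279/352) ≈ 74.61°
|G| = 200 / 1.6967e+06 ≈ 0.00011788
Gain = 20 log₁₀(0.00011788) ≈ -78.57 dB
∠G = 0.00° − 164.39° = -164.39°

-78.6 dB, -164.4°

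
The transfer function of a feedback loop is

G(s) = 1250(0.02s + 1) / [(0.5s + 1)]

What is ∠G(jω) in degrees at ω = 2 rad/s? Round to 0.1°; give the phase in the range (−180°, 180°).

At ω = 2 rad/s:
zero (1 + j2·0.02) = 1 + j0.04 → |·| ≈ 1.0008, ∠ ≈ 2.29°
pole (1 + j2·0.5) = 1 + j1 → |·| ≈ 1.4142, ∠ ≈ 45.00°
∠G = (2.29°) − (45.00°) = -42.71°

-42.7°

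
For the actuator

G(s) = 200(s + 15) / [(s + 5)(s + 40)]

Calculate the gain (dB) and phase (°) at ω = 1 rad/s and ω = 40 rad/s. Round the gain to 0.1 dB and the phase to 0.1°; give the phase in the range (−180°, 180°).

ω = 1: 23.4 dB, -8.9°; ω = 40: 11.5 dB, -58.4°

At s = jω = j1:
zero (s+15): 15 + j1 → |·| = √(15²+1²) = √226 ≈ 15.033, ∠ = arctan(1/15) ≈ 3.81°
pole (s+5): 5 + j1 → |·| = √(5²+1²) = √26 ≈ 5.099, ∠ = arctan(1/5) ≈ 11.31°
pole (s+40): 40 + j1 → |·| = √(40²+1²) = √1601 ≈ 40.012, ∠ = arctan(1/40) ≈ 1.43°
|G| = 200 · 15.033 / 204.02 ≈ 14.737
Gain = 20 log₁₀(14.737) ≈ 23.37 dB
∠G = 3.81° − 12.74° = -8.93°

At s = jω = j40:
zero (s+15): 15 + j40 → |·| = √(15²+40²) = √1825 ≈ 42.72, ∠ = arctan(40/15) ≈ 69.44°
pole (s+5): 5 + j40 → |·| = √(5²+40²) = √1625 ≈ 40.311, ∠ = arctan(40/5) ≈ 82.87°
pole (s+40): 40 + j40 → |·| = √(40²+40²) = √3200 ≈ 56.569, ∠ = arctan(40/40) ≈ 45.00°
|G| = 200 · 42.72 / 2280.4 ≈ 3.7467
Gain = 20 log₁₀(3.7467) ≈ 11.47 dB
∠G = 69.44° − 127.87° = -58.43°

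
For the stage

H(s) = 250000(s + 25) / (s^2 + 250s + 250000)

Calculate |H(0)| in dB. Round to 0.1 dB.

28.0 dB

H(0) = 250000·25 / 250000 = 25
20 log₁₀(25) ≈ 27.96 dB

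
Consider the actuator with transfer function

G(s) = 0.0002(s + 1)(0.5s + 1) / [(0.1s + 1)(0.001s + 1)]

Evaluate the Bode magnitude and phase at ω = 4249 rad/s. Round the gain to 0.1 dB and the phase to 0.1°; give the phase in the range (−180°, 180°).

-0.2 dB, 13.3°

At ω = 4249 rad/s:
zero (1 + j4249·1) = 1 + j4249 → |·| ≈ 4249, ∠ ≈ 89.99°
zero (1 + j4249·0.5) = 1 + j2124.5 → |·| ≈ 2124.5, ∠ ≈ 89.97°
pole (1 + j4249·0.1) = 1 + j424.9 → |·| ≈ 424.9, ∠ ≈ 89.87°
pole (1 + j4249·0.001) = 1 + j4.249 → |·| ≈ 4.3651, ∠ ≈ 76.76°
|G| = 0.0002 · 4249 · 2124.5 / (424.9 · 4.3651) ≈ 0.9734
Gain = 20 log₁₀(0.9734) ≈ -0.23 dB
∠G = (89.99° + 89.97°) − (89.87° + 76.76°) = 13.33°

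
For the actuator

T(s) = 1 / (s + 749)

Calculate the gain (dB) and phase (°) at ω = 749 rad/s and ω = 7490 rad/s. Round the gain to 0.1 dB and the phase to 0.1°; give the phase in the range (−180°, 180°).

ω = 749: -60.5 dB, -45.0°; ω = 7490: -77.5 dB, -84.3°

At s = jω = j749:
pole (s+749): 749 + j749 → |·| = √(749²+749²) = √1122002 ≈ 1059.2, ∠ = arctan(749/749) ≈ 45.00°
|T| = 1 / 1059.2 ≈ 0.00094411
Gain = 20 log₁₀(0.00094411) ≈ -60.50 dB
∠T = 0.00° − 45.00° = -45.00°

At s = jω = j7490:
pole (s+749): 749 + j7490 → |·| = √(749²+7490²) = √56661101 ≈ 7527.4, ∠ = arctan(7490/749) ≈ 84.29°
|T| = 1 / 7527.4 ≈ 0.00013285
Gain = 20 log₁₀(0.00013285) ≈ -77.53 dB
∠T = 0.00° − 84.29° = -84.29°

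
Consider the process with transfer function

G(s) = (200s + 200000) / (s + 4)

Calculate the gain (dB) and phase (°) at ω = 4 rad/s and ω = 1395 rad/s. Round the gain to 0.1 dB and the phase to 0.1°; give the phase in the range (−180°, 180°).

Substitute s = j4:
Numerator: 200(j4) + 200000 = 200000 + j800
Denominator: (j4) + 4 = 4 + j4
|N| = √(200000² + 800²) ≈ 2e+05, ∠N ≈ 0.23°
|D| = √(4² + 4²) ≈ 5.6569, ∠D ≈ 45.00°
|G| = 2e+05 / 5.6569 ≈ 35355
Gain = 20 log₁₀(35355) ≈ 90.97 dB
∠G = 0.23° − 45.00° = -44.77°

Substitute s = j1395:
Numerator: 200(j1395) + 200000 = 200000 + j279000
Denominator: (j1395) + 4 = 4 + j1395
|N| = √(200000² + 279000²) ≈ 3.4328e+05, ∠N ≈ 54.37°
|D| = √(4² + 1395²) ≈ 1395, ∠D ≈ 89.84°
|G| = 3.4328e+05 / 1395 ≈ 246.08
Gain = 20 log₁₀(246.08) ≈ 47.82 dB
∠G = 54.37° − 89.84° = -35.47°

ω = 4: 91.0 dB, -44.8°; ω = 1395: 47.8 dB, -35.5°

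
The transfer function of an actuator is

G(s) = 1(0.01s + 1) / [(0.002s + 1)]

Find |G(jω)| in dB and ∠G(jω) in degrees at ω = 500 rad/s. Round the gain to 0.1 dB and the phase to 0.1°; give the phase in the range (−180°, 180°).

At ω = 500 rad/s:
zero (1 + j500·0.01) = 1 + j5 → |·| ≈ 5.099, ∠ ≈ 78.69°
pole (1 + j500·0.002) = 1 + j1 → |·| ≈ 1.4142, ∠ ≈ 45.00°
|G| = 1 · 5.099 / (1.4142) ≈ 3.6056
Gain = 20 log₁₀(3.6056) ≈ 11.14 dB
∠G = (78.69°) − (45.00°) = 33.69°

11.1 dB, 33.7°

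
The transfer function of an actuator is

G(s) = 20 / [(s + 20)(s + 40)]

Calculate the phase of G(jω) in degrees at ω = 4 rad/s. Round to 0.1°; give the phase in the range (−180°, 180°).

At s = jω = j4:
pole (s+20): 20 + j4 → |·| = √(20²+4²) = √416 ≈ 20.396, ∠ = arctan(4/20) ≈ 11.31°
pole (s+40): 40 + j4 → |·| = √(40²+4²) = √1616 ≈ 40.2, ∠ = arctan(4/40) ≈ 5.71°
∠G = 0.00° − 17.02° = -17.02°

-17.0°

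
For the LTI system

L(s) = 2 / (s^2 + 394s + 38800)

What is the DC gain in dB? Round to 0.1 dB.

L(0) = 2 / 38800 ≈ 5.1546e-05
20 log₁₀(5.1546e-05) ≈ -85.76 dB

-85.8 dB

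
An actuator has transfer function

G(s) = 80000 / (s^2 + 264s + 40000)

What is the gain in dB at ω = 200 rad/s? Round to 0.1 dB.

3.6 dB

At s = jω = j200:
quadratic: (j200)² + 264·j200 + 40000 = 0 + j52800 → |·| ≈ 52800, ∠ ≈ 90.00°
|G| = 80000 / 52800 ≈ 1.5152
Gain = 20 log₁₀(1.5152) ≈ 3.61 dB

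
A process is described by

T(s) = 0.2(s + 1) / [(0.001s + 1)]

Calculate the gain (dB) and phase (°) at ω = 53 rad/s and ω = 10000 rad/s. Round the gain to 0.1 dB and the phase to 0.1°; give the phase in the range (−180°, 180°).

At ω = 53 rad/s:
zero (1 + j53·1) = 1 + j53 → |·| ≈ 53.009, ∠ ≈ 88.92°
pole (1 + j53·0.001) = 1 + j0.053 → |·| ≈ 1.0014, ∠ ≈ 3.03°
|T| = 0.2 · 53.009 / (1.0014) ≈ 10.587
Gain = 20 log₁₀(10.587) ≈ 20.50 dB
∠T = (88.92°) − (3.03°) = 85.89°

At ω = 10000 rad/s:
zero (1 + j10000·1) = 1 + j10000 → |·| ≈ 10000, ∠ ≈ 89.99°
pole (1 + j10000·0.001) = 1 + j10 → |·| ≈ 10.05, ∠ ≈ 84.29°
|T| = 0.2 · 10000 / (10.05) ≈ 199
Gain = 20 log₁₀(199) ≈ 45.98 dB
∠T = (89.99°) − (84.29°) = 5.70°

ω = 53: 20.5 dB, 85.9°; ω = 10000: 46.0 dB, 5.7°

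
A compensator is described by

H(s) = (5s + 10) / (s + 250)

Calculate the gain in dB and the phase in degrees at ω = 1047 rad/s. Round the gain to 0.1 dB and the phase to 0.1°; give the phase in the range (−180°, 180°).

13.7 dB, 13.3°

Substitute s = j1047:
Numerator: 5(j1047) + 10 = 10 + j5235
Denominator: (j1047) + 250 = 250 + j1047
|N| = √(10² + 5235²) ≈ 5235, ∠N ≈ 89.89°
|D| = √(250² + 1047²) ≈ 1076.4, ∠D ≈ 76.57°
|H| = 5235 / 1076.4 ≈ 4.8634
Gain = 20 log₁₀(4.8634) ≈ 13.74 dB
∠H = 89.89° − 76.57° = 13.32°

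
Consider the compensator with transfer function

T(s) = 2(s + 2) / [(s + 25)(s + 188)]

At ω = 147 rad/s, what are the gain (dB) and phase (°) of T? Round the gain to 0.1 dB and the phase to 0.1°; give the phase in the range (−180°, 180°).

At s = jω = j147:
zero (s+2): 2 + j147 → |·| = √(2²+147²) = √21613 ≈ 147.01, ∠ = arctan(147/2) ≈ 89.22°
pole (s+25): 25 + j147 → |·| = √(25²+147²) = √22234 ≈ 149.11, ∠ = arctan(147/25) ≈ 80.35°
pole (s+188): 188 + j147 → |·| = √(188²+147²) = √56953 ≈ 238.65, ∠ = arctan(147/188) ≈ 38.02°
|T| = 2 · 147.01 / 35585 ≈ 0.0082625
Gain = 20 log₁₀(0.0082625) ≈ -41.66 dB
∠T = 89.22° − 118.37° = -29.15°

-41.7 dB, -29.2°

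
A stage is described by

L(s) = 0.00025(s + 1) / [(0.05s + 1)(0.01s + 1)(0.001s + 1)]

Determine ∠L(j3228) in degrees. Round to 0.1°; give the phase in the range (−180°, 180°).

At ω = 3228 rad/s:
zero (1 + j3228·1) = 1 + j3228 → |·| ≈ 3228, ∠ ≈ 89.98°
pole (1 + j3228·0.05) = 1 + j161.4 → |·| ≈ 161.4, ∠ ≈ 89.65°
pole (1 + j3228·0.01) = 1 + j32.28 → |·| ≈ 32.295, ∠ ≈ 88.23°
pole (1 + j3228·0.001) = 1 + j3.228 → |·| ≈ 3.3793, ∠ ≈ 72.79°
∠L = (89.98°) − (89.65° + 88.23° + 72.79°) = -160.69°

-160.7°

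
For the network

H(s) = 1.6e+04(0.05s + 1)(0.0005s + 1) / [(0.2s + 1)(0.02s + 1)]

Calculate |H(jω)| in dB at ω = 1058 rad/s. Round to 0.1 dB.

At ω = 1058 rad/s:
zero (1 + j1058·0.05) = 1 + j52.9 → |·| ≈ 52.909, ∠ ≈ 88.92°
zero (1 + j1058·0.0005) = 1 + j0.529 → |·| ≈ 1.1313, ∠ ≈ 27.88°
pole (1 + j1058·0.2) = 1 + j211.6 → |·| ≈ 211.6, ∠ ≈ 89.73°
pole (1 + j1058·0.02) = 1 + j21.16 → |·| ≈ 21.184, ∠ ≈ 87.29°
|H| = 1.6e+04 · 52.909 · 1.1313 / (211.6 · 21.184) ≈ 213.65
Gain = 20 log₁₀(213.65) ≈ 46.59 dB

46.6 dB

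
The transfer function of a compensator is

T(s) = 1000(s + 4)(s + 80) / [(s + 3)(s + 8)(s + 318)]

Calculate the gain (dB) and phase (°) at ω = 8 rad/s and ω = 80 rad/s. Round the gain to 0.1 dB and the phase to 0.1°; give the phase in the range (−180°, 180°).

ω = 8: 27.4 dB, -46.7°; ω = 80: 12.7 dB, -54.1°

At s = jω = j8:
zero (s+4): 4 + j8 → |·| = √(4²+8²) = √80 ≈ 8.9443, ∠ = arctan(8/4) ≈ 63.43°
zero (s+80): 80 + j8 → |·| = √(80²+8²) = √6464 ≈ 80.399, ∠ = arctan(8/80) ≈ 5.71°
pole (s+3): 3 + j8 → |·| = √(3²+8²) = √73 ≈ 8.544, ∠ = arctan(8/3) ≈ 69.44°
pole (s+8): 8 + j8 → |·| = √(8²+8²) = √128 ≈ 11.314, ∠ = arctan(8/8) ≈ 45.00°
pole (s+318): 318 + j8 → |·| = √(318²+8²) = √101188 ≈ 318.1, ∠ = arctan(8/318) ≈ 1.44°
|T| = 1000 · 719.11 / 30750 ≈ 23.386
Gain = 20 log₁₀(23.386) ≈ 27.38 dB
∠T = 69.14° − 115.88° = -46.74°

At s = jω = j80:
zero (s+4): 4 + j80 → |·| = √(4²+80²) = √6416 ≈ 80.1, ∠ = arctan(80/4) ≈ 87.14°
zero (s+80): 80 + j80 → |·| = √(80²+80²) = √12800 ≈ 113.14, ∠ = arctan(80/80) ≈ 45.00°
pole (s+3): 3 + j80 → |·| = √(3²+80²) = √6409 ≈ 80.056, ∠ = arctan(80/3) ≈ 87.85°
pole (s+8): 8 + j80 → |·| = √(8²+80²) = √6464 ≈ 80.399, ∠ = arctan(80/8) ≈ 84.29°
pole (s+318): 318 + j80 → |·| = √(318²+80²) = √107524 ≈ 327.91, ∠ = arctan(80/318) ≈ 14.12°
|T| = 1000 · 9062.5 / 2.1106e+06 ≈ 4.2938
Gain = 20 log₁₀(4.2938) ≈ 12.66 dB
∠T = 132.14° − 186.26° = -54.12°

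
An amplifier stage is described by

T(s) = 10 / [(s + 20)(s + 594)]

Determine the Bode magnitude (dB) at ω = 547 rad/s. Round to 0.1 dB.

At s = jω = j547:
pole (s+20): 20 + j547 → |·| = √(20²+547²) = √299609 ≈ 547.37, ∠ = arctan(547/20) ≈ 87.91°
pole (s+594): 594 + j547 → |·| = √(594²+547²) = √652045 ≈ 807.49, ∠ = arctan(547/594) ≈ 42.64°
|T| = 10 / 4.42e+05 ≈ 2.2624e-05
Gain = 20 log₁₀(2.2624e-05) ≈ -92.91 dB

-92.9 dB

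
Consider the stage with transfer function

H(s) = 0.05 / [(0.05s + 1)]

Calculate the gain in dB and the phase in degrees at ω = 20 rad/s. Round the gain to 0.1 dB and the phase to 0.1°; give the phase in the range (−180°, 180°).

-29.0 dB, -45.0°

At ω = 20 rad/s:
pole (1 + j20·0.05) = 1 + j1 → |·| ≈ 1.4142, ∠ ≈ 45.00°
|H| = 0.05 · 1 / (1.4142) ≈ 0.035356
Gain = 20 log₁₀(0.035356) ≈ -29.03 dB
∠H = (0°) − (45.00°) = -45.00°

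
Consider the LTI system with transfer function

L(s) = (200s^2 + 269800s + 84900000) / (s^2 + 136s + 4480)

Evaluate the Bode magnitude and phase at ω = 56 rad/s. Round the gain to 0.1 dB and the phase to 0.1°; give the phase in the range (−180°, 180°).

80.9 dB, -69.8°

Substitute s = j56:
Numerator: 200(j56)^2 + 269800(j56) + 84900000 = 84272800 + j15108800
Denominator: (j56)^2 + 136(j56) + 4480 = 1344 + j7616
|N| = √(84272800² + 15108800²) ≈ 8.5616e+07, ∠N ≈ 10.16°
|D| = √(1344² + 7616²) ≈ 7733.7, ∠D ≈ 79.99°
|L| = 8.5616e+07 / 7733.7 ≈ 11071
Gain = 20 log₁₀(11071) ≈ 80.88 dB
∠L = 10.16° − 79.99° = -69.83°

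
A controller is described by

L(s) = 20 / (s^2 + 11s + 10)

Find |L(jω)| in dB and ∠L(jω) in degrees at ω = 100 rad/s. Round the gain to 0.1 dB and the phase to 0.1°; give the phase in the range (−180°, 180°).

Substitute s = j100:
Numerator: 20 = 20 + j0
Denominator: (j100)^2 + 11(j100) + 10 = -9990 + j1100
|N| = √(20² + 0²) ≈ 20, ∠N ≈ 0.00°
|D| = √(9990² + 1100²) ≈ 10050, ∠D ≈ 173.72°
|L| = 20 / 10050 ≈ 0.00199
Gain = 20 log₁₀(0.00199) ≈ -54.02 dB
∠L = 0.00° − 173.72° = -173.72°

-54.0 dB, -173.7°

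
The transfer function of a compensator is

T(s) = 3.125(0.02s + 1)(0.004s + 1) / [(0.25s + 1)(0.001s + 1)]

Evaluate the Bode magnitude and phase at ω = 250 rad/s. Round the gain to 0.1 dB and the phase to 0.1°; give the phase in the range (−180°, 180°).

At ω = 250 rad/s:
zero (1 + j250·0.02) = 1 + j5 → |·| ≈ 5.099, ∠ ≈ 78.69°
zero (1 + j250·0.004) = 1 + j1 → |·| ≈ 1.4142, ∠ ≈ 45.00°
pole (1 + j250·0.25) = 1 + j62.5 → |·| ≈ 62.508, ∠ ≈ 89.08°
pole (1 + j250·0.001) = 1 + j0.25 → |·| ≈ 1.0308, ∠ ≈ 14.04°
|T| = 3.125 · 5.099 · 1.4142 / (62.508 · 1.0308) ≈ 0.34973
Gain = 20 log₁₀(0.34973) ≈ -9.13 dB
∠T = (78.69° + 45.00°) − (89.08° + 14.04°) = 20.57°

-9.1 dB, 20.6°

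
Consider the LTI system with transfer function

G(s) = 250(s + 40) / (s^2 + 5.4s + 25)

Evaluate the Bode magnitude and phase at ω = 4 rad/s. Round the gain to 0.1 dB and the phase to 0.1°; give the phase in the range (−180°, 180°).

52.7 dB, -61.7°

At s = jω = j4:
zero (s+40): 40 + j4 → |·| = √(40²+4²) = √1616 ≈ 40.2, ∠ = arctan(4/40) ≈ 5.71°
quadratic: (j4)² + 5.4·j4 + 25 = 9 + j21.6 → |·| ≈ 23.4, ∠ ≈ 67.38°
|G| = 250 · 40.2 / 23.4 ≈ 429.49
Gain = 20 log₁₀(429.49) ≈ 52.66 dB
∠G = 5.71° − 67.38° = -61.67°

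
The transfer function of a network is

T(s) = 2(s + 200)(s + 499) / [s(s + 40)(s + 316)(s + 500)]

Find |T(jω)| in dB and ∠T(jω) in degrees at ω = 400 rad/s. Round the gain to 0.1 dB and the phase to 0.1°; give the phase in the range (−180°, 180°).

-99.3 dB, -162.5°

At s = jω = j400:
zero (s+200): 200 + j400 → |·| = √(200²+400²) = √200000 ≈ 447.21, ∠ = arctan(400/200) ≈ 63.43°
zero (s+499): 499 + j400 → |·| = √(499²+400²) = √409001 ≈ 639.53, ∠ = arctan(400/499) ≈ 38.72°
pole (s+40): 40 + j400 → |·| = √(40²+400²) = √161600 ≈ 402, ∠ = arctan(400/40) ≈ 84.29°
pole (s+316): 316 + j400 → |·| = √(316²+400²) = √259856 ≈ 509.76, ∠ = arctan(400/316) ≈ 51.69°
pole (s+500): 500 + j400 → |·| = √(500²+400²) = √410000 ≈ 640.31, ∠ = arctan(400/500) ≈ 38.66°
pole at origin: |s| = 400, ∠ = 90.00° (in denominator)
|T| = 2 · 2.86e+05 / 5.2486e+10 ≈ 1.0898e-05
Gain = 20 log₁₀(1.0898e-05) ≈ -99.25 dB
∠T = 102.15° − 264.64° = -162.49°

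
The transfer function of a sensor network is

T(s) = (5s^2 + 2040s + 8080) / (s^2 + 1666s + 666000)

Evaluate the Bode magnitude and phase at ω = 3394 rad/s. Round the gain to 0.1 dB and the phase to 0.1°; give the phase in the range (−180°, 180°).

13.5 dB, 20.7°

Substitute s = j3394:
Numerator: 5(j3394)^2 + 2040(j3394) + 8080 = -57588100 + j6923760
Denominator: (j3394)^2 + 1666(j3394) + 666000 = -10853236 + j5654404
|N| = √(57588100² + 6923760²) ≈ 5.8003e+07, ∠N ≈ 173.14°
|D| = √(10853236² + 5654404²) ≈ 1.2238e+07, ∠D ≈ 152.48°
|T| = 5.8003e+07 / 1.2238e+07 ≈ 4.7396
Gain = 20 log₁₀(4.7396) ≈ 13.51 dB
∠T = 173.14° − 152.48° = 20.66°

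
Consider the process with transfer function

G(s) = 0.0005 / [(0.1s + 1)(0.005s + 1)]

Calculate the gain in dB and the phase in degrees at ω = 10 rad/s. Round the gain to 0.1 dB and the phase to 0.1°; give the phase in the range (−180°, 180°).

At ω = 10 rad/s:
pole (1 + j10·0.1) = 1 + j1 → |·| ≈ 1.4142, ∠ ≈ 45.00°
pole (1 + j10·0.005) = 1 + j0.05 → |·| ≈ 1.0012, ∠ ≈ 2.86°
|G| = 0.0005 · 1 / (1.4142 · 1.0012) ≈ 0.00035313
Gain = 20 log₁₀(0.00035313) ≈ -69.04 dB
∠G = (0°) − (45.00° + 2.86°) = -47.86°

-69.0 dB, -47.9°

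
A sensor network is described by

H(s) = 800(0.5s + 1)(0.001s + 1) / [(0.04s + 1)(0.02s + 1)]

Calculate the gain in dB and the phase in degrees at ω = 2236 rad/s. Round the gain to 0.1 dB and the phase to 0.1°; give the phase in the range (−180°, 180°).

At ω = 2236 rad/s:
zero (1 + j2236·0.5) = 1 + j1118 → |·| ≈ 1118, ∠ ≈ 89.95°
zero (1 + j2236·0.001) = 1 + j2.236 → |·| ≈ 2.4494, ∠ ≈ 65.90°
pole (1 + j2236·0.04) = 1 + j89.44 → |·| ≈ 89.446, ∠ ≈ 89.36°
pole (1 + j2236·0.02) = 1 + j44.72 → |·| ≈ 44.731, ∠ ≈ 88.72°
|H| = 800 · 1118 · 2.4494 / (89.446 · 44.731) ≈ 547.55
Gain = 20 log₁₀(547.55) ≈ 54.77 dB
∠H = (89.95° + 65.90°) − (89.36° + 88.72°) = -22.23°

54.8 dB, -22.2°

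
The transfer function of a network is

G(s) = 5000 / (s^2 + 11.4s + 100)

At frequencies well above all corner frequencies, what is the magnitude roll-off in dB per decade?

Each pole contributes −20 dB/decade at high frequency; each zero contributes +20 dB/decade.
Net: 0 zero(s) − 2 pole(s) → -40 dB/decade.

-40 dB/decade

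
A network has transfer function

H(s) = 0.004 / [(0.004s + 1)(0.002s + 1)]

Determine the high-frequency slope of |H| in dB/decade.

-40 dB/decade

Each pole contributes −20 dB/decade at high frequency; each zero contributes +20 dB/decade.
Net: 0 zero(s) − 2 pole(s) → -40 dB/decade.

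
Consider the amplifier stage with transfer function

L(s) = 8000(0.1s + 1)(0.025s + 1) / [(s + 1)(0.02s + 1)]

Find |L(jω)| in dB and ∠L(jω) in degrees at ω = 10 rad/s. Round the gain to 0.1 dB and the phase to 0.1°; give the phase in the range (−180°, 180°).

At ω = 10 rad/s:
zero (1 + j10·0.1) = 1 + j1 → |·| ≈ 1.4142, ∠ ≈ 45.00°
zero (1 + j10·0.025) = 1 + j0.25 → |·| ≈ 1.0308, ∠ ≈ 14.04°
pole (1 + j10·1) = 1 + j10 → |·| ≈ 10.05, ∠ ≈ 84.29°
pole (1 + j10·0.02) = 1 + j0.2 → |·| ≈ 1.0198, ∠ ≈ 11.31°
|L| = 8000 · 1.4142 · 1.0308 / (10.05 · 1.0198) ≈ 1137.9
Gain = 20 log₁₀(1137.9) ≈ 61.12 dB
∠L = (45.00° + 14.04°) − (84.29° + 11.31°) = -36.56°

61.1 dB, -36.6°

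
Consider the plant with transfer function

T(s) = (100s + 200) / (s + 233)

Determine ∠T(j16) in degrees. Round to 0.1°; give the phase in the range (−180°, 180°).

78.9°

Substitute s = j16:
Numerator: 100(j16) + 200 = 200 + j1600
Denominator: (j16) + 233 = 233 + j16
|N| = √(200² + 1600²) ≈ 1612.5, ∠N ≈ 82.87°
|D| = √(233² + 16²) ≈ 233.55, ∠D ≈ 3.93°
∠T = 82.87° − 3.93° = 78.94°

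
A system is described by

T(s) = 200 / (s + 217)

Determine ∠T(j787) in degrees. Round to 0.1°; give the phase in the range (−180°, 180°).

-74.6°

At s = jω = j787:
pole (s+217): 217 + j787 → |·| = √(217²+787²) = √666458 ≈ 816.37, ∠ = arctan(787/217) ≈ 74.58°
∠T = 0.00° − 74.58° = -74.58°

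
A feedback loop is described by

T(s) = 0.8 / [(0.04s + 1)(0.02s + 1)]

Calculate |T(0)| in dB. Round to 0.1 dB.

T(0) = 0.8 · 1 / 1 = 0.8
20 log₁₀(0.8) ≈ -1.94 dB

-1.9 dB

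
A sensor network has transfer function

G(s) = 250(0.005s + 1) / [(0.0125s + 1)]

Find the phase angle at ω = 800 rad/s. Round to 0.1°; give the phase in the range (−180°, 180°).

At ω = 800 rad/s:
zero (1 + j800·0.005) = 1 + j4 → |·| ≈ 4.1231, ∠ ≈ 75.96°
pole (1 + j800·0.0125) = 1 + j10 → |·| ≈ 10.05, ∠ ≈ 84.29°
∠G = (75.96°) − (84.29°) = -8.33°

-8.3°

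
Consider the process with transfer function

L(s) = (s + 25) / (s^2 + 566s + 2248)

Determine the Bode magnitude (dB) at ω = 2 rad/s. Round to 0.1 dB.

Substitute s = j2:
Numerator: (j2) + 25 = 25 + j2
Denominator: (j2)^2 + 566(j2) + 2248 = 2244 + j1132
|N| = √(25² + 2²) ≈ 25.08, ∠N ≈ 4.57°
|D| = √(2244² + 1132²) ≈ 2513.4, ∠D ≈ 26.77°
|L| = 25.08 / 2513.4 ≈ 0.0099785
Gain = 20 log₁₀(0.0099785) ≈ -40.02 dB

-40.0 dB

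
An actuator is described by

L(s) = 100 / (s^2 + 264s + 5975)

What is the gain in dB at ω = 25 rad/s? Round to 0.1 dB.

Substitute s = j25:
Numerator: 100 = 100 + j0
Denominator: (j25)^2 + 264(j25) + 5975 = 5350 + j6600
|N| = √(100² + 0²) ≈ 100, ∠N ≈ 0.00°
|D| = √(5350² + 6600²) ≈ 8496, ∠D ≈ 50.97°
|L| = 100 / 8496 ≈ 0.01177
Gain = 20 log₁₀(0.01177) ≈ -38.58 dB

-38.6 dB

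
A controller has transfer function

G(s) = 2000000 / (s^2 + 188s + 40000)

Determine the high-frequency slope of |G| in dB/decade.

-40 dB/decade

Each pole contributes −20 dB/decade at high frequency; each zero contributes +20 dB/decade.
Net: 0 zero(s) − 2 pole(s) → -40 dB/decade.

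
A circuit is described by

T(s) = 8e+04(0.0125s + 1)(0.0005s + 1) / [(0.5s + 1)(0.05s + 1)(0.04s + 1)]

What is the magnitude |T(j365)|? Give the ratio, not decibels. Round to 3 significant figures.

7.78

At ω = 365 rad/s:
zero (1 + j365·0.0125) = 1 + j4.5625 → |·| ≈ 4.6708, ∠ ≈ 77.64°
zero (1 + j365·0.0005) = 1 + j0.1825 → |·| ≈ 1.0165, ∠ ≈ 10.34°
pole (1 + j365·0.5) = 1 + j182.5 → |·| ≈ 182.5, ∠ ≈ 89.69°
pole (1 + j365·0.05) = 1 + j18.25 → |·| ≈ 18.277, ∠ ≈ 86.86°
pole (1 + j365·0.04) = 1 + j14.6 → |·| ≈ 14.634, ∠ ≈ 86.08°
|T| = 8e+04 · 4.6708 · 1.0165 / (182.5 · 18.277 · 14.634) ≈ 7.7814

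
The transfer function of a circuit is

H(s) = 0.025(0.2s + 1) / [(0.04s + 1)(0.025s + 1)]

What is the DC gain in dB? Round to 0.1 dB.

H(0) = 0.025 · 1 / 1 = 0.025
20 log₁₀(0.025) ≈ -32.04 dB

-32.0 dB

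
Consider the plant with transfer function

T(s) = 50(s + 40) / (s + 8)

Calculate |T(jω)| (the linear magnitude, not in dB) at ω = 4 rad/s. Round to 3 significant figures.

225

At s = jω = j4:
zero (s+40): 40 + j4 → |·| = √(40²+4²) = √1616 ≈ 40.2, ∠ = arctan(4/40) ≈ 5.71°
pole (s+8): 8 + j4 → |·| = √(8²+4²) = √80 ≈ 8.9443, ∠ = arctan(4/8) ≈ 26.57°
|T| = 50 · 40.2 / 8.9443 ≈ 224.72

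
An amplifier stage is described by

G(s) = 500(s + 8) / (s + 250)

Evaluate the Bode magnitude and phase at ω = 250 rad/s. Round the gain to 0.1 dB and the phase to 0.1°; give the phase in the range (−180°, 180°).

51.0 dB, 43.2°

At s = jω = j250:
zero (s+8): 8 + j250 → |·| = √(8²+250²) = √62564 ≈ 250.13, ∠ = arctan(250/8) ≈ 88.17°
pole (s+250): 250 + j250 → |·| = √(250²+250²) = √125000 ≈ 353.55, ∠ = arctan(250/250) ≈ 45.00°
|G| = 500 · 250.13 / 353.55 ≈ 353.74
Gain = 20 log₁₀(353.74) ≈ 50.97 dB
∠G = 88.17° − 45.00° = 43.17°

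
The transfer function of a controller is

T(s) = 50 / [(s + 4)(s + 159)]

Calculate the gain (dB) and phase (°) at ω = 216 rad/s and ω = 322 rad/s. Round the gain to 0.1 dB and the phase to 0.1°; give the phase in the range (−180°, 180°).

At s = jω = j216:
pole (s+4): 4 + j216 → |·| = √(4²+216²) = √46672 ≈ 216.04, ∠ = arctan(216/4) ≈ 88.94°
pole (s+159): 159 + j216 → |·| = √(159²+216²) = √71937 ≈ 268.21, ∠ = arctan(216/159) ≈ 53.64°
|T| = 50 / 57944 ≈ 0.0008629
Gain = 20 log₁₀(0.0008629) ≈ -61.28 dB
∠T = 0.00° − 142.58° = -142.58°

At s = jω = j322:
pole (s+4): 4 + j322 → |·| = √(4²+322²) = √103700 ≈ 322.02, ∠ = arctan(322/4) ≈ 89.29°
pole (s+159): 159 + j322 → |·| = √(159²+322²) = √128965 ≈ 359.12, ∠ = arctan(322/159) ≈ 63.72°
|T| = 50 / 1.1564e+05 ≈ 0.00043238
Gain = 20 log₁₀(0.00043238) ≈ -67.28 dB
∠T = 0.00° − 153.01° = -153.01°

ω = 216: -61.3 dB, -142.6°; ω = 322: -67.3 dB, -153.0°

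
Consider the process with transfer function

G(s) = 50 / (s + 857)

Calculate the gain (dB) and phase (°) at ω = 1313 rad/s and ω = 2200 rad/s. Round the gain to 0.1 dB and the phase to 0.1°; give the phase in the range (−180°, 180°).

ω = 1313: -29.9 dB, -56.9°; ω = 2200: -33.5 dB, -68.7°

Substitute s = j1313:
Numerator: 50 = 50 + j0
Denominator: (j1313) + 857 = 857 + j1313
|N| = √(50² + 0²) ≈ 50, ∠N ≈ 0.00°
|D| = √(857² + 1313²) ≈ 1567.9, ∠D ≈ 56.87°
|G| = 50 / 1567.9 ≈ 0.03189
Gain = 20 log₁₀(0.03189) ≈ -29.93 dB
∠G = 0.00° − 56.87° = -56.87°

Substitute s = j2200:
Numerator: 50 = 50 + j0
Denominator: (j2200) + 857 = 857 + j2200
|N| = √(50² + 0²) ≈ 50, ∠N ≈ 0.00°
|D| = √(857² + 2200²) ≈ 2361, ∠D ≈ 68.72°
|G| = 50 / 2361 ≈ 0.021177
Gain = 20 log₁₀(0.021177) ≈ -33.48 dB
∠G = 0.00° − 68.72° = -68.72°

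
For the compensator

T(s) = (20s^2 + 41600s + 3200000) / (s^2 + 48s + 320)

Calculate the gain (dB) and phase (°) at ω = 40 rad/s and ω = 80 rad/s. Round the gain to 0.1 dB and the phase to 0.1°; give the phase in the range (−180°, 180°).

Substitute s = j40:
Numerator: 20(j40)^2 + 41600(j40) + 3200000 = 3168000 + j1664000
Denominator: (j40)^2 + 48(j40) + 320 = -1280 + j1920
|N| = √(3168000² + 1664000²) ≈ 3.5784e+06, ∠N ≈ 27.71°
|D| = √(1280² + 1920²) ≈ 2307.6, ∠D ≈ 123.69°
|T| = 3.5784e+06 / 2307.6 ≈ 1550.7
Gain = 20 log₁₀(1550.7) ≈ 63.81 dB
∠T = 27.71° − 123.69° = -95.98°

Substitute s = j80:
Numerator: 20(j80)^2 + 41600(j80) + 3200000 = 3072000 + j3328000
Denominator: (j80)^2 + 48(j80) + 320 = -6080 + j3840
|N| = √(3072000² + 3328000²) ≈ 4.5291e+06, ∠N ≈ 47.29°
|D| = √(6080² + 3840²) ≈ 7191.1, ∠D ≈ 147.72°
|T| = 4.5291e+06 / 7191.1 ≈ 629.82
Gain = 20 log₁₀(629.82) ≈ 55.98 dB
∠T = 47.29° − 147.72° = -100.43°

ω = 40: 63.8 dB, -96.0°; ω = 80: 56.0 dB, -100.4°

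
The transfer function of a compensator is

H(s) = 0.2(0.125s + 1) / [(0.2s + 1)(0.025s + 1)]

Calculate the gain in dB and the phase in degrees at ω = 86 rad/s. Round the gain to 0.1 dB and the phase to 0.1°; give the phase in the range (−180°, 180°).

At ω = 86 rad/s:
zero (1 + j86·0.125) = 1 + j10.75 → |·| ≈ 10.796, ∠ ≈ 84.69°
pole (1 + j86·0.2) = 1 + j17.2 → |·| ≈ 17.229, ∠ ≈ 86.67°
pole (1 + j86·0.025) = 1 + j2.15 → |·| ≈ 2.3712, ∠ ≈ 65.06°
|H| = 0.2 · 10.796 / (17.229 · 2.3712) ≈ 0.052852
Gain = 20 log₁₀(0.052852) ≈ -25.54 dB
∠H = (84.69°) − (86.67° + 65.06°) = -67.04°

-25.5 dB, -67.0°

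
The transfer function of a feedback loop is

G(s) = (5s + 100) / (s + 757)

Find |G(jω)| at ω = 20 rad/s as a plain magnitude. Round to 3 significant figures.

0.187

Substitute s = j20:
Numerator: 5(j20) + 100 = 100 + j100
Denominator: (j20) + 757 = 757 + j20
|N| = √(100² + 100²) ≈ 141.42, ∠N ≈ 45.00°
|D| = √(757² + 20²) ≈ 757.26, ∠D ≈ 1.51°
|G| = 141.42 / 757.26 ≈ 0.18675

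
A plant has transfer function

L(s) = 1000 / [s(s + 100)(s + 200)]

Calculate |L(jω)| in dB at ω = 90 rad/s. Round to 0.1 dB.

-68.5 dB

At s = jω = j90:
pole (s+100): 100 + j90 → |·| = √(100²+90²) = √18100 ≈ 134.54, ∠ = arctan(90/100) ≈ 41.99°
pole (s+200): 200 + j90 → |·| = √(200²+90²) = √48100 ≈ 219.32, ∠ = arctan(90/200) ≈ 24.23°
pole at origin: |s| = 90, ∠ = 90.00° (in denominator)
|L| = 1000 / 2.6557e+06 ≈ 0.00037655
Gain = 20 log₁₀(0.00037655) ≈ -68.48 dB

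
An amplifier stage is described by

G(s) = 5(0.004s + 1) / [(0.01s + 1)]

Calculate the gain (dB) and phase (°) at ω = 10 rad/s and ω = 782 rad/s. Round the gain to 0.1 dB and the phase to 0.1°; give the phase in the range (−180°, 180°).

ω = 10: 13.9 dB, -3.4°; ω = 782: 6.4 dB, -10.4°

At ω = 10 rad/s:
zero (1 + j10·0.004) = 1 + j0.04 → |·| ≈ 1.0008, ∠ ≈ 2.29°
pole (1 + j10·0.01) = 1 + j0.1 → |·| ≈ 1.005, ∠ ≈ 5.71°
|G| = 5 · 1.0008 / (1.005) ≈ 4.9791
Gain = 20 log₁₀(4.9791) ≈ 13.94 dB
∠G = (2.29°) − (5.71°) = -3.42°

At ω = 782 rad/s:
zero (1 + j782·0.004) = 1 + j3.128 → |·| ≈ 3.284, ∠ ≈ 72.27°
pole (1 + j782·0.01) = 1 + j7.82 → |·| ≈ 7.8837, ∠ ≈ 82.71°
|G| = 5 · 3.284 / (7.8837) ≈ 2.0828
Gain = 20 log₁₀(2.0828) ≈ 6.37 dB
∠G = (72.27°) − (82.71°) = -10.44°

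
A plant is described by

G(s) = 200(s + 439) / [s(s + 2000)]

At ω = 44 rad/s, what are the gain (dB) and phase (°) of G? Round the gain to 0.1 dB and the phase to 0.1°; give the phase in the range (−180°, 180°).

At s = jω = j44:
zero (s+439): 439 + j44 → |·| = √(439²+44²) = √194657 ≈ 441.2, ∠ = arctan(44/439) ≈ 5.72°
pole (s+2000): 2000 + j44 → |·| = √(2000²+44²) = √4001936 ≈ 2000.5, ∠ = arctan(44/2000) ≈ 1.26°
pole at origin: |s| = 44, ∠ = 90.00° (in denominator)
|G| = 200 · 441.2 / 88022 ≈ 1.0025
Gain = 20 log₁₀(1.0025) ≈ 0.02 dB
∠G = 5.72° − 91.26° = -85.54°

0.0 dB, -85.5°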